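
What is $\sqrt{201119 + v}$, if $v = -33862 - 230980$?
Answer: $i \sqrt{63723} \approx 252.43 i$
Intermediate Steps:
$v = -264842$
$\sqrt{201119 + v} = \sqrt{201119 - 264842} = \sqrt{-63723} = i \sqrt{63723}$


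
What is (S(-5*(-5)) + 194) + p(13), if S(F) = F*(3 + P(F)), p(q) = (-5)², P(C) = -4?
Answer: 194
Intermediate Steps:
p(q) = 25
S(F) = -F (S(F) = F*(3 - 4) = F*(-1) = -F)
(S(-5*(-5)) + 194) + p(13) = (-(-5)*(-5) + 194) + 25 = (-1*25 + 194) + 25 = (-25 + 194) + 25 = 169 + 25 = 194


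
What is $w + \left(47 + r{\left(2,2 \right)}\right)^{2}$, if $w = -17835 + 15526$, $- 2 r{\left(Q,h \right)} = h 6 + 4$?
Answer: $-788$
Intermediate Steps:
$r{\left(Q,h \right)} = -2 - 3 h$ ($r{\left(Q,h \right)} = - \frac{h 6 + 4}{2} = - \frac{6 h + 4}{2} = - \frac{4 + 6 h}{2} = -2 - 3 h$)
$w = -2309$
$w + \left(47 + r{\left(2,2 \right)}\right)^{2} = -2309 + \left(47 - 8\right)^{2} = -2309 + 39^{2} = -2309 + 1521 = -788$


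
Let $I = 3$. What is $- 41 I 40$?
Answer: $-4920$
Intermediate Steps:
$- 41 I 40 = \left(-41\right) 3 \cdot 40 = \left(-123\right) 40 = -4920$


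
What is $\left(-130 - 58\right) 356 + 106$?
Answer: $-66822$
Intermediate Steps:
$\left(-130 - 58\right) 356 + 106 = \left(-188\right) 356 + 106 = -66928 + 106 = -66822$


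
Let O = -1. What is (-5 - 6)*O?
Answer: 11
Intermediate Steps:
(-5 - 6)*O = (-5 - 6)*(-1) = -11*(-1) = 11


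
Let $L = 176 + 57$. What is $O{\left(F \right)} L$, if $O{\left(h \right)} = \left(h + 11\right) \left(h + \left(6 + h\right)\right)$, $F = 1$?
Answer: $22368$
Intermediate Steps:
$L = 233$
$O{\left(h \right)} = \left(6 + 2 h\right) \left(11 + h\right)$ ($O{\left(h \right)} = \left(11 + h\right) \left(6 + 2 h\right) = \left(6 + 2 h\right) \left(11 + h\right)$)
$O{\left(F \right)} L = \left(66 + 2 \cdot 1^{2} + 28 \cdot 1\right) 233 = \left(66 + 2 \cdot 1 + 28\right) 233 = \left(66 + 2 + 28\right) 233 = 96 \cdot 233 = 22368$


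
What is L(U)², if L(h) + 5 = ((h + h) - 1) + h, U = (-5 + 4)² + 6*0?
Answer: 9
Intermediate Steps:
U = 1 (U = (-1)² + 0 = 1 + 0 = 1)
L(h) = -6 + 3*h (L(h) = -5 + (((h + h) - 1) + h) = -5 + ((2*h - 1) + h) = -5 + ((-1 + 2*h) + h) = -5 + (-1 + 3*h) = -6 + 3*h)
L(U)² = (-6 + 3*1)² = (-6 + 3)² = (-3)² = 9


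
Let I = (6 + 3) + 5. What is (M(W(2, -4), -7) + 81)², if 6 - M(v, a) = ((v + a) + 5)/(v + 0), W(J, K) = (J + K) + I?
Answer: 267289/36 ≈ 7424.7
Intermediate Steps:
I = 14 (I = 9 + 5 = 14)
W(J, K) = 14 + J + K (W(J, K) = (J + K) + 14 = 14 + J + K)
M(v, a) = 6 - (5 + a + v)/v (M(v, a) = 6 - ((v + a) + 5)/(v + 0) = 6 - ((a + v) + 5)/v = 6 - (5 + a + v)/v)
(M(W(2, -4), -7) + 81)² = ((-5 - 1*(-7) + 5*(14 + 2 - 4))/(14 + 2 - 4) + 81)² = ((-5 + 7 + 5*12)/12 + 81)² = ((-5 + 7 + 60)/12 + 81)² = ((1/12)*62 + 81)² = (31/6 + 81)² = (517/6)² = 267289/36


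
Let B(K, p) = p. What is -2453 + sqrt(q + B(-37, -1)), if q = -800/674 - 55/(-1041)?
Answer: -2453 + I*sqrt(262650373194)/350817 ≈ -2453.0 + 1.4609*I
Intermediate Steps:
q = -397865/350817 (q = -800*1/674 - 55*(-1/1041) = -400/337 + 55/1041 = -397865/350817 ≈ -1.1341)
-2453 + sqrt(q + B(-37, -1)) = -2453 + sqrt(-397865/350817 - 1) = -2453 + sqrt(-748682/350817) = -2453 + I*sqrt(262650373194)/350817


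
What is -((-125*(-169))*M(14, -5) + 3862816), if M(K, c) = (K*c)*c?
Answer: -11256566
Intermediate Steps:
M(K, c) = K*c²
-((-125*(-169))*M(14, -5) + 3862816) = -((-125*(-169))*(14*(-5)²) + 3862816) = -(21125*(14*25) + 3862816) = -(21125*350 + 3862816) = -(7393750 + 3862816) = -1*11256566 = -11256566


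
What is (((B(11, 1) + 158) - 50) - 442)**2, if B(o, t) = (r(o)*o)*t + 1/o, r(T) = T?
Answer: 5484964/121 ≈ 45330.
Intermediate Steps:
B(o, t) = 1/o + t*o**2 (B(o, t) = (o*o)*t + 1/o = o**2*t + 1/o = t*o**2 + 1/o = 1/o + t*o**2)
(((B(11, 1) + 158) - 50) - 442)**2 = ((((1 + 1*11**3)/11 + 158) - 50) - 442)**2 = ((((1 + 1*1331)/11 + 158) - 50) - 442)**2 = ((((1 + 1331)/11 + 158) - 50) - 442)**2 = ((((1/11)*1332 + 158) - 50) - 442)**2 = (((1332/11 + 158) - 50) - 442)**2 = ((3070/11 - 50) - 442)**2 = (2520/11 - 442)**2 = (-2342/11)**2 = 5484964/121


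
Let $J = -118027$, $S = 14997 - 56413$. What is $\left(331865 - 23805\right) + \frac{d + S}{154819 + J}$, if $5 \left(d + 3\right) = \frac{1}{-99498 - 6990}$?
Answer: $\frac{6034729322656439}{19589532480} \approx 3.0806 \cdot 10^{5}$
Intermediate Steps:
$S = -41416$ ($S = 14997 - 56413 = -41416$)
$d = - \frac{1597321}{532440}$ ($d = -3 + \frac{1}{5 \left(-99498 - 6990\right)} = -3 + \frac{1}{5 \left(-106488\right)} = -3 + \frac{1}{5} \left(- \frac{1}{106488}\right) = -3 - \frac{1}{532440} = - \frac{1597321}{532440} \approx -3.0$)
$\left(331865 - 23805\right) + \frac{d + S}{154819 + J} = \left(331865 - 23805\right) + \frac{- \frac{1597321}{532440} - 41416}{154819 - 118027} = 308060 - \frac{22053132361}{532440 \cdot 36792} = 308060 - \frac{22053132361}{19589532480} = \frac{6034729322656439}{19589532480}$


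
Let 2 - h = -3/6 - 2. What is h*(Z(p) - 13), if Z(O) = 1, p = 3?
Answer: -54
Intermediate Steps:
h = 9/2 (h = 2 - (-3/6 - 2) = 2 - (-3*⅙ - 2) = 2 - (-½ - 2) = 2 - 1*(-5/2) = 2 + 5/2 = 9/2 ≈ 4.5000)
h*(Z(p) - 13) = 9*(1 - 13)/2 = (9/2)*(-12) = -54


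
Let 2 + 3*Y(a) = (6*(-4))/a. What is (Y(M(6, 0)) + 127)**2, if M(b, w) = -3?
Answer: 16641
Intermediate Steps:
Y(a) = -2/3 - 8/a (Y(a) = -2/3 + ((6*(-4))/a)/3 = -2/3 + (-24/a)/3 = -2/3 - 8/a)
(Y(M(6, 0)) + 127)**2 = ((-2/3 - 8/(-3)) + 127)**2 = ((-2/3 - 8*(-1/3)) + 127)**2 = ((-2/3 + 8/3) + 127)**2 = (2 + 127)**2 = 129**2 = 16641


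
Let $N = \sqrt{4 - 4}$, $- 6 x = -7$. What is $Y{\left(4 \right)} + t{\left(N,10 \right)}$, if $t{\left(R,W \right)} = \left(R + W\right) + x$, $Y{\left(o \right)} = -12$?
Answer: $- \frac{5}{6} \approx -0.83333$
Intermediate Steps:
$x = \frac{7}{6}$ ($x = \left(- \frac{1}{6}\right) \left(-7\right) = \frac{7}{6} \approx 1.1667$)
$N = 0$ ($N = \sqrt{0} = 0$)
$t{\left(R,W \right)} = \frac{7}{6} + R + W$ ($t{\left(R,W \right)} = \left(R + W\right) + \frac{7}{6} = \frac{7}{6} + R + W$)
$Y{\left(4 \right)} + t{\left(N,10 \right)} = -12 + \left(\frac{7}{6} + 0 + 10\right) = -12 + \frac{67}{6} = - \frac{5}{6}$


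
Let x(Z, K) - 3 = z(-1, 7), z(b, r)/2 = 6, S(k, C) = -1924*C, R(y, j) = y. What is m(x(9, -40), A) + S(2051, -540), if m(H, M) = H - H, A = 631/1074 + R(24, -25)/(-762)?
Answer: 1038960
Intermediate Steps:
z(b, r) = 12 (z(b, r) = 2*6 = 12)
x(Z, K) = 15 (x(Z, K) = 3 + 12 = 15)
A = 75841/136398 (A = 631/1074 + 24/(-762) = 631*(1/1074) + 24*(-1/762) = 631/1074 - 4/127 = 75841/136398 ≈ 0.55603)
m(H, M) = 0
m(x(9, -40), A) + S(2051, -540) = 0 - 1924*(-540) = 0 + 1038960 = 1038960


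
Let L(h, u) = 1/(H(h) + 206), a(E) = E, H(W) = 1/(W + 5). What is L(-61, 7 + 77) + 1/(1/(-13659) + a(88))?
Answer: 224868061/13864966185 ≈ 0.016218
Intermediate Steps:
H(W) = 1/(5 + W)
L(h, u) = 1/(206 + 1/(5 + h)) (L(h, u) = 1/(1/(5 + h) + 206) = 1/(206 + 1/(5 + h)))
L(-61, 7 + 77) + 1/(1/(-13659) + a(88)) = (5 - 61)/(1031 + 206*(-61)) + 1/(1/(-13659) + 88) = -56/(1031 - 12566) + 1/(-1/13659 + 88) = -56/(-11535) + 1/(1201991/13659) = -1/11535*(-56) + 13659/1201991 = 56/11535 + 13659/1201991 = 224868061/13864966185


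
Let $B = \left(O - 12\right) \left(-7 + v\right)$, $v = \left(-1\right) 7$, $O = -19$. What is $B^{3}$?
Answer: $81746504$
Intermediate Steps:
$v = -7$
$B = 434$ ($B = \left(-19 - 12\right) \left(-7 - 7\right) = \left(-31\right) \left(-14\right) = 434$)
$B^{3} = 434^{3} = 81746504$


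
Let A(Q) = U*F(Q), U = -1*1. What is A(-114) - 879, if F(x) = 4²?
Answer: -895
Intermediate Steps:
F(x) = 16
U = -1
A(Q) = -16 (A(Q) = -1*16 = -16)
A(-114) - 879 = -16 - 879 = -895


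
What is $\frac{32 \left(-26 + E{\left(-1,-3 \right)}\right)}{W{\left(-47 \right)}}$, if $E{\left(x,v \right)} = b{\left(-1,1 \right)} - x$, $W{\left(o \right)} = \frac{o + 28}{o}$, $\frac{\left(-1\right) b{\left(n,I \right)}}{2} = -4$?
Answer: $- \frac{25568}{19} \approx -1345.7$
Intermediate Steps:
$b{\left(n,I \right)} = 8$ ($b{\left(n,I \right)} = \left(-2\right) \left(-4\right) = 8$)
$W{\left(o \right)} = \frac{28 + o}{o}$
$E{\left(x,v \right)} = 8 - x$
$\frac{32 \left(-26 + E{\left(-1,-3 \right)}\right)}{W{\left(-47 \right)}} = \frac{32 \left(-26 + \left(8 - -1\right)\right)}{\frac{1}{-47} \left(28 - 47\right)} = \frac{32 \left(-26 + \left(8 + 1\right)\right)}{\left(- \frac{1}{47}\right) \left(-19\right)} = \frac{32 \left(-26 + 9\right)}{\frac{19}{47}} = 32 \left(-17\right) \frac{47}{19} = \left(-544\right) \frac{47}{19} = - \frac{25568}{19}$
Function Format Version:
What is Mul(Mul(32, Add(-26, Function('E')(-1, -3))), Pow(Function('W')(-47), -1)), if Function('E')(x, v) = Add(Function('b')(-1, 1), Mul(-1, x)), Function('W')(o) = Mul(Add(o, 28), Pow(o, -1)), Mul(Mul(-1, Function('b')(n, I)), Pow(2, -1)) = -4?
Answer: Rational(-25568, 19) ≈ -1345.7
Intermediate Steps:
Function('b')(n, I) = 8 (Function('b')(n, I) = Mul(-2, -4) = 8)
Function('W')(o) = Mul(Pow(o, -1), Add(28, o)) (Function('W')(o) = Mul(Add(28, o), Pow(o, -1)) = Mul(Pow(o, -1), Add(28, o)))
Function('E')(x, v) = Add(8, Mul(-1, x))
Mul(Mul(32, Add(-26, Function('E')(-1, -3))), Pow(Function('W')(-47), -1)) = Mul(Mul(32, Add(-26, Add(8, Mul(-1, -1)))), Pow(Mul(Pow(-47, -1), Add(28, -47)), -1)) = Mul(Mul(32, Add(-26, Add(8, 1))), Pow(Mul(Rational(-1, 47), -19), -1)) = Mul(Mul(32, Add(-26, 9)), Pow(Rational(19, 47), -1)) = Mul(Mul(32, -17), Rational(47, 19)) = Mul(-544, Rational(47, 19)) = Rational(-25568, 19)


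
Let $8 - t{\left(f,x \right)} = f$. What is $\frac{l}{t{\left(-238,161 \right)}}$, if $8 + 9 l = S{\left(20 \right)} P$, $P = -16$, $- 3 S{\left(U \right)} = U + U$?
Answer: $\frac{308}{3321} \approx 0.092743$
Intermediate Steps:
$t{\left(f,x \right)} = 8 - f$
$S{\left(U \right)} = - \frac{2 U}{3}$ ($S{\left(U \right)} = - \frac{U + U}{3} = - \frac{2 U}{3}$)
$l = \frac{616}{27}$ ($l = - \frac{8}{9} + \frac{\left(- \frac{2}{3}\right) 20 \left(-16\right)}{9} = - \frac{8}{9} + \frac{\left(- \frac{40}{3}\right) \left(-16\right)}{9} = - \frac{8}{9} + \frac{1}{9} \cdot \frac{640}{3} = - \frac{8}{9} + \frac{640}{27} = \frac{616}{27} \approx 22.815$)
$\frac{l}{t{\left(-238,161 \right)}} = \frac{616}{27 \left(8 - -238\right)} = \frac{616}{27 \left(8 + 238\right)} = \frac{616}{27 \cdot 246} = \frac{616}{27} \cdot \frac{1}{246} = \frac{308}{3321}$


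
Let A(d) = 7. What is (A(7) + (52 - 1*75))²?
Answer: 256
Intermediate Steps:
(A(7) + (52 - 1*75))² = (7 + (52 - 1*75))² = (7 + (52 - 75))² = (7 - 23)² = (-16)² = 256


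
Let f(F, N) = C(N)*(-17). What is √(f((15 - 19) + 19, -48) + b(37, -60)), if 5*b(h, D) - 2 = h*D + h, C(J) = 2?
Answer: I*√11755/5 ≈ 21.684*I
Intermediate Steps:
f(F, N) = -34 (f(F, N) = 2*(-17) = -34)
b(h, D) = ⅖ + h/5 + D*h/5 (b(h, D) = ⅖ + (h*D + h)/5 = ⅖ + (D*h + h)/5 = ⅖ + (h + D*h)/5 = ⅖ + (h/5 + D*h/5) = ⅖ + h/5 + D*h/5)
√(f((15 - 19) + 19, -48) + b(37, -60)) = √(-34 + (⅖ + (⅕)*37 + (⅕)*(-60)*37)) = √(-34 + (⅖ + 37/5 - 444)) = √(-34 - 2181/5) = √(-2351/5) = I*√11755/5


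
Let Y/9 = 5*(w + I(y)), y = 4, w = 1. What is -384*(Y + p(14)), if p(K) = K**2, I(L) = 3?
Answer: -144384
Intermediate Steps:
Y = 180 (Y = 9*(5*(1 + 3)) = 9*(5*4) = 9*20 = 180)
-384*(Y + p(14)) = -384*(180 + 14**2) = -384*(180 + 196) = -384*376 = -144384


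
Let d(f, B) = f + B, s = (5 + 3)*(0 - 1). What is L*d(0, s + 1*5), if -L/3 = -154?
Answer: -1386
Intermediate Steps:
L = 462 (L = -3*(-154) = 462)
s = -8 (s = 8*(-1) = -8)
d(f, B) = B + f
L*d(0, s + 1*5) = 462*((-8 + 1*5) + 0) = 462*((-8 + 5) + 0) = 462*(-3 + 0) = 462*(-3) = -1386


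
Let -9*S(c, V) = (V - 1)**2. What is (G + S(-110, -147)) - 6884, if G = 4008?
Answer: -47788/9 ≈ -5309.8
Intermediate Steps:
S(c, V) = -(-1 + V)**2/9 (S(c, V) = -(V - 1)**2/9 = -(-1 + V)**2/9)
(G + S(-110, -147)) - 6884 = (4008 - (-1 - 147)**2/9) - 6884 = (4008 - 1/9*(-148)**2) - 6884 = (4008 - 1/9*21904) - 6884 = (4008 - 21904/9) - 6884 = 14168/9 - 6884 = -47788/9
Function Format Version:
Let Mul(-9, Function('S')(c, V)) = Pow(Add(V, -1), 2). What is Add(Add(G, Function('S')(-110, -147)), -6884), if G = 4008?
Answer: Rational(-47788, 9) ≈ -5309.8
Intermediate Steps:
Function('S')(c, V) = Mul(Rational(-1, 9), Pow(Add(-1, V), 2)) (Function('S')(c, V) = Mul(Rational(-1, 9), Pow(Add(V, -1), 2)) = Mul(Rational(-1, 9), Pow(Add(-1, V), 2)))
Add(Add(G, Function('S')(-110, -147)), -6884) = Add(Add(4008, Mul(Rational(-1, 9), Pow(Add(-1, -147), 2))), -6884) = Add(Add(4008, Mul(Rational(-1, 9), Pow(-148, 2))), -6884) = Add(Add(4008, Mul(Rational(-1, 9), 21904)), -6884) = Add(Add(4008, Rational(-21904, 9)), -6884) = Add(Rational(14168, 9), -6884) = Rational(-47788, 9)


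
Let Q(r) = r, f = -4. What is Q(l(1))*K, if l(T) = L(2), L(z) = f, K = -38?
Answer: 152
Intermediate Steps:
L(z) = -4
l(T) = -4
Q(l(1))*K = -4*(-38) = 152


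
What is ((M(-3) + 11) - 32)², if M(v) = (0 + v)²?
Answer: 144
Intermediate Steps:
M(v) = v²
((M(-3) + 11) - 32)² = (((-3)² + 11) - 32)² = ((9 + 11) - 32)² = (20 - 32)² = (-12)² = 144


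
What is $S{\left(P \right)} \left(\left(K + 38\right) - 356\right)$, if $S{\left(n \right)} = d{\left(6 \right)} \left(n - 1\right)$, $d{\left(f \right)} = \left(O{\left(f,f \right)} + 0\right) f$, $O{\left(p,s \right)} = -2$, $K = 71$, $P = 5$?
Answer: $11856$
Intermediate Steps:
$d{\left(f \right)} = - 2 f$ ($d{\left(f \right)} = \left(-2 + 0\right) f = - 2 f$)
$S{\left(n \right)} = 12 - 12 n$ ($S{\left(n \right)} = \left(-2\right) 6 \left(n - 1\right) = - 12 \left(-1 + n\right) = 12 - 12 n$)
$S{\left(P \right)} \left(\left(K + 38\right) - 356\right) = \left(12 - 60\right) \left(\left(71 + 38\right) - 356\right) = \left(12 - 60\right) \left(109 - 356\right) = \left(-48\right) \left(-247\right) = 11856$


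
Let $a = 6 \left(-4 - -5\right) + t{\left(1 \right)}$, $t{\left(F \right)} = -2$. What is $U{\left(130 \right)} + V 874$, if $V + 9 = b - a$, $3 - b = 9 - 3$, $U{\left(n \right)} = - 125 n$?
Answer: $-30234$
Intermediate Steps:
$a = 4$ ($a = 6 \left(-4 - -5\right) - 2 = 6 \left(-4 + 5\right) - 2 = 6 \cdot 1 - 2 = 6 - 2 = 4$)
$b = -3$ ($b = 3 - \left(9 - 3\right) = 3 - 6 = -3$)
$V = -16$ ($V = -9 - 7 = -16$)
$U{\left(130 \right)} + V 874 = \left(-125\right) 130 - 13984 = -16250 - 13984 = -30234$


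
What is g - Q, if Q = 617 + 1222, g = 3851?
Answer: 2012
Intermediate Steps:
Q = 1839
g - Q = 3851 - 1*1839 = 3851 - 1839 = 2012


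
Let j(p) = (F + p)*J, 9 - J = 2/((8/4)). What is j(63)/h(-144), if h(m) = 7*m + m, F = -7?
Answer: -7/18 ≈ -0.38889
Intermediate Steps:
J = 8 (J = 9 - 2/(8/4) = 9 - 2/(8*(¼)) = 9 - 2/2 = 9 - 1*1 = 9 - 1 = 8)
h(m) = 8*m
j(p) = -56 + 8*p (j(p) = (-7 + p)*8 = -56 + 8*p)
j(63)/h(-144) = (-56 + 8*63)/((8*(-144))) = (-56 + 504)/(-1152) = 448*(-1/1152) = -7/18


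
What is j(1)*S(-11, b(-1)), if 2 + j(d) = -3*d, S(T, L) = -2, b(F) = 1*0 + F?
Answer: 10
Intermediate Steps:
b(F) = F (b(F) = 0 + F = F)
j(d) = -2 - 3*d
j(1)*S(-11, b(-1)) = (-2 - 3*1)*(-2) = (-2 - 3)*(-2) = -5*(-2) = 10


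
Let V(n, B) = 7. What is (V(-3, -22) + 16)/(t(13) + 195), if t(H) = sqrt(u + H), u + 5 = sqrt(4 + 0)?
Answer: 897/7603 - 23*sqrt(10)/38015 ≈ 0.11607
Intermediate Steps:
u = -3 (u = -5 + sqrt(4 + 0) = -5 + sqrt(4) = -5 + 2 = -3)
t(H) = sqrt(-3 + H)
(V(-3, -22) + 16)/(t(13) + 195) = (7 + 16)/(sqrt(-3 + 13) + 195) = 23/(sqrt(10) + 195) = 23/(195 + sqrt(10))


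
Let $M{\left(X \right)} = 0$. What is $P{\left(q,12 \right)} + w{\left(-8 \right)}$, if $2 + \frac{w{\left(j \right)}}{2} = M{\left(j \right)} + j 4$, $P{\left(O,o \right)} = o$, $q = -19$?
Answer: $-56$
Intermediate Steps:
$w{\left(j \right)} = -4 + 8 j$ ($w{\left(j \right)} = -4 + 2 \left(0 + j 4\right) = -4 + 2 \left(0 + 4 j\right) = -4 + 2 \cdot 4 j = -4 + 8 j$)
$P{\left(q,12 \right)} + w{\left(-8 \right)} = 12 + \left(-4 + 8 \left(-8\right)\right) = 12 - 68 = -56$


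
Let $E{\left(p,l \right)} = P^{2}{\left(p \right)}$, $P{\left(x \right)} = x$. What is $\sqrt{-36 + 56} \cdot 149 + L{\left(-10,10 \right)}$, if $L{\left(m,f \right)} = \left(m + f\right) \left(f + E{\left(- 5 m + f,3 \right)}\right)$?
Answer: $298 \sqrt{5} \approx 666.35$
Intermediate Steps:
$E{\left(p,l \right)} = p^{2}$
$L{\left(m,f \right)} = \left(f + m\right) \left(f + \left(f - 5 m\right)^{2}\right)$ ($L{\left(m,f \right)} = \left(m + f\right) \left(f + \left(- 5 m + f\right)^{2}\right) = \left(f + m\right) \left(f + \left(f - 5 m\right)^{2}\right)$)
$\sqrt{-36 + 56} \cdot 149 + L{\left(-10,10 \right)} = \sqrt{-36 + 56} \cdot 149 + \left(10^{2} + 10 \left(-10\right) + 10 \left(10 - -50\right)^{2} - 10 \left(10 - -50\right)^{2}\right) = \sqrt{20} \cdot 149 + \left(100 - 100 + 10 \left(10 + 50\right)^{2} - 10 \left(10 + 50\right)^{2}\right) = 2 \sqrt{5} \cdot 149 + \left(100 - 100 + 10 \cdot 60^{2} - 10 \cdot 60^{2}\right) = 298 \sqrt{5} + \left(100 - 100 + 10 \cdot 3600 - 36000\right) = 298 \sqrt{5} + \left(100 - 100 + 36000 - 36000\right) = 298 \sqrt{5} + 0 = 298 \sqrt{5}$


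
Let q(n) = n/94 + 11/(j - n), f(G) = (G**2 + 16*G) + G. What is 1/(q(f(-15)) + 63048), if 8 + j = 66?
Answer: 376/23705975 ≈ 1.5861e-5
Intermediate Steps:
j = 58 (j = -8 + 66 = 58)
f(G) = G**2 + 17*G
q(n) = 11/(58 - n) + n/94 (q(n) = n/94 + 11/(58 - n) = 11/(58 - n) + n/94)
1/(q(f(-15)) + 63048) = 1/((-1034 + (-15*(17 - 15))**2 - (-870)*(17 - 15))/(94*(-58 - 15*(17 - 15))) + 63048) = 1/((-1034 + (-15*2)**2 - (-870)*2)/(94*(-58 - 15*2)) + 63048) = 1/((-1034 + (-30)**2 - 58*(-30))/(94*(-58 - 30)) + 63048) = 1/((1/94)*(-1034 + 900 + 1740)/(-88) + 63048) = 1/((1/94)*(-1/88)*1606 + 63048) = 1/(-73/376 + 63048) = 1/(23705975/376) = 376/23705975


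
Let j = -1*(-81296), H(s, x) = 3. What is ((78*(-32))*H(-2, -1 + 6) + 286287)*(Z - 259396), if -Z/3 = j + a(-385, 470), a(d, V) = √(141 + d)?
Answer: -140315075916 - 1672794*I*√61 ≈ -1.4032e+11 - 1.3065e+7*I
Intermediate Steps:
j = 81296
Z = -243888 - 6*I*√61 (Z = -3*(81296 + √(141 - 385)) = -3*(81296 + √(-244)) = -3*(81296 + 2*I*√61) = -243888 - 6*I*√61 ≈ -2.4389e+5 - 46.862*I)
((78*(-32))*H(-2, -1 + 6) + 286287)*(Z - 259396) = ((78*(-32))*3 + 286287)*((-243888 - 6*I*√61) - 259396) = (-2496*3 + 286287)*(-503284 - 6*I*√61) = (-7488 + 286287)*(-503284 - 6*I*√61) = 278799*(-503284 - 6*I*√61) = -140315075916 - 1672794*I*√61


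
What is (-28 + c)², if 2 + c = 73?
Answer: 1849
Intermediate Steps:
c = 71 (c = -2 + 73 = 71)
(-28 + c)² = (-28 + 71)² = 43² = 1849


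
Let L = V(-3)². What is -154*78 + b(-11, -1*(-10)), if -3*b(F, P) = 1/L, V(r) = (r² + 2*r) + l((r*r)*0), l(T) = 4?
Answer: -1765765/147 ≈ -12012.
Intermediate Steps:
V(r) = 4 + r² + 2*r (V(r) = (r² + 2*r) + 4 = 4 + r² + 2*r)
L = 49 (L = (4 + (-3)² + 2*(-3))² = (4 + 9 - 6)² = 7² = 49)
b(F, P) = -1/147 (b(F, P) = -⅓/49 = -⅓*1/49 = -1/147)
-154*78 + b(-11, -1*(-10)) = -154*78 - 1/147 = -12012 - 1/147 = -1765765/147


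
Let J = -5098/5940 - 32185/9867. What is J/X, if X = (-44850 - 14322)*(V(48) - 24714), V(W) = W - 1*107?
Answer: -3658801/1301734720966680 ≈ -2.8107e-9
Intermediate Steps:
J = -3658801/888030 (J = -5098*1/5940 - 32185*1/9867 = -2549/2970 - 32185/9867 = -3658801/888030 ≈ -4.1201)
V(W) = -107 + W (V(W) = W - 107 = -107 + W)
X = 1465867956 (X = (-44850 - 14322)*((-107 + 48) - 24714) = -59172*(-59 - 24714) = -59172*(-24773) = 1465867956)
J/X = -3658801/888030/1465867956 = -3658801/888030*1/1465867956 = -3658801/1301734720966680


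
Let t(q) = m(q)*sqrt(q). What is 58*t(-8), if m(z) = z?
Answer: -928*I*sqrt(2) ≈ -1312.4*I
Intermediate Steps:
t(q) = q**(3/2) (t(q) = q*sqrt(q) = q**(3/2))
58*t(-8) = 58*(-8)**(3/2) = 58*(-16*I*sqrt(2)) = -928*I*sqrt(2)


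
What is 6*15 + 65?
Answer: 155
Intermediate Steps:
6*15 + 65 = 90 + 65 = 155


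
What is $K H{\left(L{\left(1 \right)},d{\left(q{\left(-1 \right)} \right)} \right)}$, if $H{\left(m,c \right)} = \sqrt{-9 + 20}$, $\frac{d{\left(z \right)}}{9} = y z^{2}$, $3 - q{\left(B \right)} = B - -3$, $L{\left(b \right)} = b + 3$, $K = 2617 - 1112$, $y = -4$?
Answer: $1505 \sqrt{11} \approx 4991.5$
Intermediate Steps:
$K = 1505$ ($K = 2617 - 1112 = 1505$)
$L{\left(b \right)} = 3 + b$
$q{\left(B \right)} = - B$ ($q{\left(B \right)} = 3 - \left(B - -3\right) = 3 - \left(B + 3\right) = 3 - \left(3 + B\right) = - B$)
$d{\left(z \right)} = - 36 z^{2}$ ($d{\left(z \right)} = 9 \left(- 4 z^{2}\right) = - 36 z^{2}$)
$H{\left(m,c \right)} = \sqrt{11}$
$K H{\left(L{\left(1 \right)},d{\left(q{\left(-1 \right)} \right)} \right)} = 1505 \sqrt{11}$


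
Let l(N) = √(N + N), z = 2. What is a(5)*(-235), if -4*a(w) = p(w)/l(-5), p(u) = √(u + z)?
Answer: -47*I*√70/8 ≈ -49.154*I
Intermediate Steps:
p(u) = √(2 + u) (p(u) = √(u + 2) = √(2 + u))
l(N) = √2*√N (l(N) = √(2*N) = √2*√N)
a(w) = I*√10*√(2 + w)/40 (a(w) = -√(2 + w)/(4*(√2*√(-5))) = -√(2 + w)/(4*(√2*(I*√5))) = -√(2 + w)/(4*(I*√10)) = -√(2 + w)*(-I*√10/10)/4 = -(-1)*I*√10*√(2 + w)/40 = I*√10*√(2 + w)/40)
a(5)*(-235) = (I*√10*√(2 + 5)/40)*(-235) = (I*√10*√7/40)*(-235) = (I*√70/40)*(-235) = -47*I*√70/8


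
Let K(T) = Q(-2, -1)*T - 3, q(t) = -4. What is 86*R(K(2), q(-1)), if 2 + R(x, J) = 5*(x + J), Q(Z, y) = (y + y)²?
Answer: 258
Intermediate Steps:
Q(Z, y) = 4*y² (Q(Z, y) = (2*y)² = 4*y²)
K(T) = -3 + 4*T (K(T) = (4*(-1)²)*T - 3 = (4*1)*T - 3 = 4*T - 3 = -3 + 4*T)
R(x, J) = -2 + 5*J + 5*x (R(x, J) = -2 + 5*(x + J) = -2 + 5*(J + x) = -2 + (5*J + 5*x) = -2 + 5*J + 5*x)
86*R(K(2), q(-1)) = 86*(-2 + 5*(-4) + 5*(-3 + 4*2)) = 86*(-2 - 20 + 5*(-3 + 8)) = 86*(-2 - 20 + 5*5) = 86*(-2 - 20 + 25) = 86*3 = 258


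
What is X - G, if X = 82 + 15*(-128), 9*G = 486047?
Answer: -502589/9 ≈ -55843.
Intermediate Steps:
G = 486047/9 (G = (1/9)*486047 = 486047/9 ≈ 54005.)
X = -1838 (X = 82 - 1920 = -1838)
X - G = -1838 - 1*486047/9 = -1838 - 486047/9 = -502589/9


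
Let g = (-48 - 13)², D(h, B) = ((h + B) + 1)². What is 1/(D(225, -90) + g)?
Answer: 1/22217 ≈ 4.5011e-5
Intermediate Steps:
D(h, B) = (1 + B + h)² (D(h, B) = ((B + h) + 1)² = (1 + B + h)²)
g = 3721 (g = (-61)² = 3721)
1/(D(225, -90) + g) = 1/((1 - 90 + 225)² + 3721) = 1/(136² + 3721) = 1/(18496 + 3721) = 1/22217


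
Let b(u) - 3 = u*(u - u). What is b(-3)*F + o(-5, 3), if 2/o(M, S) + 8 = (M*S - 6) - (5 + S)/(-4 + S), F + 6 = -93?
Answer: -6239/21 ≈ -297.10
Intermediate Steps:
F = -99 (F = -6 - 93 = -99)
b(u) = 3 (b(u) = 3 + u*(u - u) = 3 + u*0 = 3 + 0 = 3)
o(M, S) = 2/(-14 + M*S - (5 + S)/(-4 + S)) (o(M, S) = 2/(-8 + ((M*S - 6) - (5 + S)/(-4 + S))) = 2/(-8 + ((-6 + M*S) - (5 + S)/(-4 + S))) = 2/(-8 + (-6 + M*S - (5 + S)/(-4 + S))) = 2/(-14 + M*S - (5 + S)/(-4 + S)))
b(-3)*F + o(-5, 3) = 3*(-99) + 2*(-4 + 3)/(51 - 15*3 - 5*3² - 4*(-5)*3) = -297 + 2*(-1)/(51 - 45 - 5*9 + 60) = -297 + 2*(-1)/(51 - 45 - 45 + 60) = -297 + 2*(-1)/21 = -297 + 2*(1/21)*(-1) = -297 - 2/21 = -6239/21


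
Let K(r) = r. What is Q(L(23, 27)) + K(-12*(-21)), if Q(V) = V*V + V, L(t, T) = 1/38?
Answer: 363927/1444 ≈ 252.03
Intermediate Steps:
L(t, T) = 1/38
Q(V) = V + V² (Q(V) = V² + V = V + V²)
Q(L(23, 27)) + K(-12*(-21)) = (1 + 1/38)/38 - 12*(-21) = (1/38)*(39/38) + 252 = 39/1444 + 252 = 363927/1444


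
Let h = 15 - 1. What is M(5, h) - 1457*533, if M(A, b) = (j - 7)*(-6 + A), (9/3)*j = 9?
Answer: -776577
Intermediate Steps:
j = 3 (j = (⅓)*9 = 3)
h = 14
M(A, b) = 24 - 4*A (M(A, b) = (3 - 7)*(-6 + A) = -4*(-6 + A) = 24 - 4*A)
M(5, h) - 1457*533 = (24 - 4*5) - 1457*533 = (24 - 20) - 776581 = 4 - 776581 = -776577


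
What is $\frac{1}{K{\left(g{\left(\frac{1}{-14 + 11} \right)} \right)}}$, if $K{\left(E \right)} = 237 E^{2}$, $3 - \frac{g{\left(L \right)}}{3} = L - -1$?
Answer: $\frac{1}{11613} \approx 8.611 \cdot 10^{-5}$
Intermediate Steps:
$g{\left(L \right)} = 6 - 3 L$ ($g{\left(L \right)} = 9 - 3 \left(L - -1\right) = 9 - 3 \left(L + 1\right) = 9 - 3 \left(1 + L\right) = 9 - \left(3 + 3 L\right) = 6 - 3 L$)
$\frac{1}{K{\left(g{\left(\frac{1}{-14 + 11} \right)} \right)}} = \frac{1}{237 \left(6 - \frac{3}{-14 + 11}\right)^{2}} = \frac{1}{237 \left(6 - \frac{3}{-3}\right)^{2}} = \frac{1}{237 \left(6 - -1\right)^{2}} = \frac{1}{237 \left(6 + 1\right)^{2}} = \frac{1}{237 \cdot 7^{2}} = \frac{1}{237 \cdot 49} = \frac{1}{11613}$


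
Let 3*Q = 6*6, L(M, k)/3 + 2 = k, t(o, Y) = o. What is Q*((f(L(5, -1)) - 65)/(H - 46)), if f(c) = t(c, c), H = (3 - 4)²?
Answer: 296/15 ≈ 19.733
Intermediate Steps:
L(M, k) = -6 + 3*k
H = 1 (H = (-1)² = 1)
f(c) = c
Q = 12 (Q = (6*6)/3 = (⅓)*36 = 12)
Q*((f(L(5, -1)) - 65)/(H - 46)) = 12*(((-6 + 3*(-1)) - 65)/(1 - 46)) = 12*(((-6 - 3) - 65)/(-45)) = 12*((-9 - 65)*(-1/45)) = 12*(-74*(-1/45)) = 12*(74/45) = 296/15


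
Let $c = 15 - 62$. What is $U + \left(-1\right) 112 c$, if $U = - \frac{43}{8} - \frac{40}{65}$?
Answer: $\frac{546833}{104} \approx 5258.0$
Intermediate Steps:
$c = -47$
$U = - \frac{623}{104}$ ($U = \left(-43\right) \frac{1}{8} - \frac{8}{13} = - \frac{43}{8} - \frac{8}{13} = - \frac{623}{104} \approx -5.9904$)
$U + \left(-1\right) 112 c = - \frac{623}{104} + \left(-1\right) 112 \left(-47\right) = - \frac{623}{104} - -5264 = - \frac{623}{104} + 5264 = \frac{546833}{104}$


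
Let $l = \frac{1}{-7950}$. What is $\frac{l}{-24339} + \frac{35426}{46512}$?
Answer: $\frac{10021572643}{13157663400} \approx 0.76165$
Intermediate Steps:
$l = - \frac{1}{7950} \approx -0.00012579$
$\frac{l}{-24339} + \frac{35426}{46512} = - \frac{1}{7950 \left(-24339\right)} + \frac{35426}{46512} = \left(- \frac{1}{7950}\right) \left(- \frac{1}{24339}\right) + 35426 \cdot \frac{1}{46512} = \frac{1}{193495050} + \frac{17713}{23256} = \frac{10021572643}{13157663400}$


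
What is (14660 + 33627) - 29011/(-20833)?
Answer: 1005992082/20833 ≈ 48288.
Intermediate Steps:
(14660 + 33627) - 29011/(-20833) = 48287 - 29011*(-1/20833) = 48287 + 29011/20833 = 1005992082/20833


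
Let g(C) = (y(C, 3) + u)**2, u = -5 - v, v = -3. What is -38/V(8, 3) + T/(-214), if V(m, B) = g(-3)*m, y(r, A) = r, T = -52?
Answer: 567/10700 ≈ 0.052991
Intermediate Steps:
u = -2 (u = -5 - 1*(-3) = -5 + 3 = -2)
g(C) = (-2 + C)**2 (g(C) = (C - 2)**2 = (-2 + C)**2)
V(m, B) = 25*m (V(m, B) = (-2 - 3)**2*m = (-5)**2*m = 25*m)
-38/V(8, 3) + T/(-214) = -38/(25*8) - 52/(-214) = -38/200 - 52*(-1/214) = -38*1/200 + 26/107 = -19/100 + 26/107 = 567/10700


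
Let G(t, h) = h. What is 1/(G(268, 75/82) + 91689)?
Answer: 82/7518573 ≈ 1.0906e-5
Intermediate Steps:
1/(G(268, 75/82) + 91689) = 1/(75/82 + 91689) = 1/(7518573/82) = 82/7518573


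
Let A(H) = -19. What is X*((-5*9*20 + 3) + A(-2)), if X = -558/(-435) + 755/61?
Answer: -110672036/8845 ≈ -12512.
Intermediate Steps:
X = 120821/8845 (X = -558*(-1/435) + 755*(1/61) = 186/145 + 755/61 = 120821/8845 ≈ 13.660)
X*((-5*9*20 + 3) + A(-2)) = 120821*((-5*9*20 + 3) - 19)/8845 = 120821*((-45*20 + 3) - 19)/8845 = 120821*((-900 + 3) - 19)/8845 = 120821*(-897 - 19)/8845 = (120821/8845)*(-916) = -110672036/8845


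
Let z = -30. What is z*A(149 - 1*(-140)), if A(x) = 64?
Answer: -1920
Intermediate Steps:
z*A(149 - 1*(-140)) = -30*64 = -1920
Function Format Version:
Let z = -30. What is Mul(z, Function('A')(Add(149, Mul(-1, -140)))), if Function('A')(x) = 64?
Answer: -1920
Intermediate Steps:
Mul(z, Function('A')(Add(149, Mul(-1, -140)))) = Mul(-30, 64) = -1920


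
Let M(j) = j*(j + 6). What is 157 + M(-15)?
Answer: 292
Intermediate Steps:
M(j) = j*(6 + j)
157 + M(-15) = 157 - 15*(6 - 15) = 157 - 15*(-9) = 157 + 135 = 292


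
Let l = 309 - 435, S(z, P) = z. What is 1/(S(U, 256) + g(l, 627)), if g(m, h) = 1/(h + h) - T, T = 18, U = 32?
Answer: 1254/17557 ≈ 0.071424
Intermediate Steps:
l = -126
g(m, h) = -18 + 1/(2*h) (g(m, h) = 1/(h + h) - 1*18 = 1/(2*h) - 18 = -18 + 1/(2*h))
1/(S(U, 256) + g(l, 627)) = 1/(32 + (-18 + (½)/627)) = 1/(32 + (-18 + (½)*(1/627))) = 1/(32 + (-18 + 1/1254)) = 1/(32 - 22571/1254) = 1/(17557/1254) = 1254/17557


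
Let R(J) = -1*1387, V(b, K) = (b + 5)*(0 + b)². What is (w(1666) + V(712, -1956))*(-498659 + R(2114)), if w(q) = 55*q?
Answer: -181801963241988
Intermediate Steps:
V(b, K) = b²*(5 + b) (V(b, K) = (5 + b)*b² = b²*(5 + b))
R(J) = -1387
(w(1666) + V(712, -1956))*(-498659 + R(2114)) = (55*1666 + 712²*(5 + 712))*(-498659 - 1387) = (91630 + 506944*717)*(-500046) = (91630 + 363478848)*(-500046) = 363570478*(-500046) = -181801963241988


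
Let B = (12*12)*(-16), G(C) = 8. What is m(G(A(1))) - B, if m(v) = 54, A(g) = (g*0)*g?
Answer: 2358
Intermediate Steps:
A(g) = 0 (A(g) = 0*g = 0)
B = -2304 (B = 144*(-16) = -2304)
m(G(A(1))) - B = 54 - 1*(-2304) = 54 + 2304 = 2358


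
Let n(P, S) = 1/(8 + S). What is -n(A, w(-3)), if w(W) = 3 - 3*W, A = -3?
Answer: -1/20 ≈ -0.050000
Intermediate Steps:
-n(A, w(-3)) = -1/(8 + (3 - 3*(-3))) = -1/(8 + (3 + 9)) = -1/(8 + 12) = -1/20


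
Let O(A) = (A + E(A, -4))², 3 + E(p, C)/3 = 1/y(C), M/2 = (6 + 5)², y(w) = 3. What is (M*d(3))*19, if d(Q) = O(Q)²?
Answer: 2873750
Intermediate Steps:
M = 242 (M = 2*(6 + 5)² = 2*11² = 2*121 = 242)
E(p, C) = -8 (E(p, C) = -9 + 3/3 = -9 + 3*(⅓) = -9 + 1 = -8)
O(A) = (-8 + A)² (O(A) = (A - 8)² = (-8 + A)²)
d(Q) = (-8 + Q)⁴ (d(Q) = ((-8 + Q)²)² = (-8 + Q)⁴)
(M*d(3))*19 = (242*(-8 + 3)⁴)*19 = (242*(-5)⁴)*19 = (242*625)*19 = 151250*19 = 2873750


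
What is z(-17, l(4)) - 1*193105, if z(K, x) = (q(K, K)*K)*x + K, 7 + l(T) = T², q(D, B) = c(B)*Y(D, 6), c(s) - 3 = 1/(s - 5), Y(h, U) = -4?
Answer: -2104452/11 ≈ -1.9131e+5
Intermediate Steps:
c(s) = 3 + 1/(-5 + s) (c(s) = 3 + 1/(s - 5) = 3 + 1/(-5 + s))
q(D, B) = -4*(-14 + 3*B)/(-5 + B) (q(D, B) = ((-14 + 3*B)/(-5 + B))*(-4) = -4*(-14 + 3*B)/(-5 + B))
l(T) = -7 + T²
z(K, x) = K + 4*K*x*(14 - 3*K)/(-5 + K) (z(K, x) = ((4*(14 - 3*K)/(-5 + K))*K)*x + K = (4*K*(14 - 3*K)/(-5 + K))*x + K = 4*K*x*(14 - 3*K)/(-5 + K) + K = K + 4*K*x*(14 - 3*K)/(-5 + K))
z(-17, l(4)) - 1*193105 = -17*(-5 - 17 + 4*(-7 + 4²)*(14 - 3*(-17)))/(-5 - 17) - 1*193105 = -17*(-5 - 17 + 4*(-7 + 16)*(14 + 51))/(-22) - 193105 = -17*(-1/22)*(-5 - 17 + 4*9*65) - 193105 = -17*(-1/22)*(-5 - 17 + 2340) - 193105 = -17*(-1/22)*2318 - 193105 = 19703/11 - 193105 = -2104452/11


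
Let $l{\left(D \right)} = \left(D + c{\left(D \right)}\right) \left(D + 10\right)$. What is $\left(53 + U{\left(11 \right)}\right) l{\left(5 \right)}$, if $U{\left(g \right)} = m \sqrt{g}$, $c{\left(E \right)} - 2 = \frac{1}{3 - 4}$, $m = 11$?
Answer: $4770 + 990 \sqrt{11} \approx 8053.5$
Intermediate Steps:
$c{\left(E \right)} = 1$ ($c{\left(E \right)} = 2 + \frac{1}{3 - 4} = 2 + \frac{1}{-1} = 2 - 1 = 1$)
$U{\left(g \right)} = 11 \sqrt{g}$
$l{\left(D \right)} = \left(1 + D\right) \left(10 + D\right)$ ($l{\left(D \right)} = \left(D + 1\right) \left(D + 10\right) = \left(1 + D\right) \left(10 + D\right)$)
$\left(53 + U{\left(11 \right)}\right) l{\left(5 \right)} = \left(53 + 11 \sqrt{11}\right) \left(10 + 5^{2} + 11 \cdot 5\right) = \left(53 + 11 \sqrt{11}\right) \left(10 + 25 + 55\right) = \left(53 + 11 \sqrt{11}\right) 90 = 4770 + 990 \sqrt{11}$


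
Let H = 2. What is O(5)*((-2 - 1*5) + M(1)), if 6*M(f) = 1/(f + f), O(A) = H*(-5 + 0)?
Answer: 415/6 ≈ 69.167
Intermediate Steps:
O(A) = -10 (O(A) = 2*(-5 + 0) = 2*(-5) = -10)
M(f) = 1/(12*f) (M(f) = 1/(6*(f + f)) = 1/(6*((2*f))) = (1/(2*f))/6 = 1/(12*f))
O(5)*((-2 - 1*5) + M(1)) = -10*((-2 - 1*5) + (1/12)/1) = -10*((-2 - 5) + (1/12)*1) = -10*(-7 + 1/12) = -10*(-83/12) = 415/6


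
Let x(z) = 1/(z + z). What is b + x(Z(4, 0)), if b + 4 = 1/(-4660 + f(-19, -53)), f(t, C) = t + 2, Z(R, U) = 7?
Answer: -257249/65478 ≈ -3.9288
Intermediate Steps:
f(t, C) = 2 + t
b = -18709/4677 (b = -4 + 1/(-4660 + (2 - 19)) = -4 + 1/(-4660 - 17) = -4 + 1/(-4677) = -4 - 1/4677 = -18709/4677 ≈ -4.0002)
x(z) = 1/(2*z)
b + x(Z(4, 0)) = -18709/4677 + (1/2)/7 = -18709/4677 + (1/2)*(1/7) = -18709/4677 + 1/14 = -257249/65478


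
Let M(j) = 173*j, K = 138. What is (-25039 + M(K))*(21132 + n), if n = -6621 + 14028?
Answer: -33247935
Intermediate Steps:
n = 7407
(-25039 + M(K))*(21132 + n) = (-25039 + 173*138)*(21132 + 7407) = (-25039 + 23874)*28539 = -1165*28539 = -33247935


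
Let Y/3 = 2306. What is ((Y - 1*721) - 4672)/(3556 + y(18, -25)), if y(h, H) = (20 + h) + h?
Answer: 1525/3612 ≈ 0.42220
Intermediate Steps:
Y = 6918 (Y = 3*2306 = 6918)
y(h, H) = 20 + 2*h
((Y - 1*721) - 4672)/(3556 + y(18, -25)) = ((6918 - 1*721) - 4672)/(3556 + (20 + 2*18)) = ((6918 - 721) - 4672)/(3556 + (20 + 36)) = (6197 - 4672)/(3556 + 56) = 1525/3612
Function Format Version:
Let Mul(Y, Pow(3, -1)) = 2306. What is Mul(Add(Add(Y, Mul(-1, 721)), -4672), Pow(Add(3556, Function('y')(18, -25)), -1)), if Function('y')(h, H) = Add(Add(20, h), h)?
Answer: Rational(1525, 3612) ≈ 0.42220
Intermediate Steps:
Y = 6918 (Y = Mul(3, 2306) = 6918)
Function('y')(h, H) = Add(20, Mul(2, h))
Mul(Add(Add(Y, Mul(-1, 721)), -4672), Pow(Add(3556, Function('y')(18, -25)), -1)) = Mul(Add(Add(6918, Mul(-1, 721)), -4672), Pow(Add(3556, Add(20, Mul(2, 18))), -1)) = Mul(Add(Add(6918, -721), -4672), Pow(Add(3556, Add(20, 36)), -1)) = Mul(Add(6197, -4672), Pow(Add(3556, 56), -1)) = Mul(1525, Pow(3612, -1)) = Mul(1525, Rational(1, 3612)) = Rational(1525, 3612)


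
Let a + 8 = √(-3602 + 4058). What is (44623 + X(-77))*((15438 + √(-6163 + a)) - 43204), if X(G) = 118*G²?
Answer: -20664706670 + 744245*I*√(6171 - 2*√114) ≈ -2.0665e+10 + 5.8363e+7*I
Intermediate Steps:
a = -8 + 2*√114 (a = -8 + √(-3602 + 4058) = -8 + √456 = -8 + 2*√114 ≈ 13.354)
(44623 + X(-77))*((15438 + √(-6163 + a)) - 43204) = (44623 + 118*(-77)²)*((15438 + √(-6163 + (-8 + 2*√114))) - 43204) = (44623 + 118*5929)*((15438 + √(-6171 + 2*√114)) - 43204) = (44623 + 699622)*(-27766 + √(-6171 + 2*√114)) = 744245*(-27766 + √(-6171 + 2*√114)) = -20664706670 + 744245*√(-6171 + 2*√114)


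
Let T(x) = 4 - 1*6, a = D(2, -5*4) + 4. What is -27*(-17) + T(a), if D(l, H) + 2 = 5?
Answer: 457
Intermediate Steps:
D(l, H) = 3 (D(l, H) = -2 + 5 = 3)
a = 7 (a = 3 + 4 = 7)
T(x) = -2 (T(x) = 4 - 6 = -2)
-27*(-17) + T(a) = -27*(-17) - 2 = 459 - 2 = 457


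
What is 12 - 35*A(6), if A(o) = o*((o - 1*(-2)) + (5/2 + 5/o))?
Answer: -2368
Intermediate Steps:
A(o) = o*(9/2 + o + 5/o) (A(o) = o*((o + 2) + (5*(1/2) + 5/o)) = o*((2 + o) + (5/2 + 5/o)) = o*(9/2 + o + 5/o))
12 - 35*A(6) = 12 - 35*(5 + 6**2 + (9/2)*6) = 12 - 35*(5 + 36 + 27) = 12 - 35*68 = 12 - 2380 = -2368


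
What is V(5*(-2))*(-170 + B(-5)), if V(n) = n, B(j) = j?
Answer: 1750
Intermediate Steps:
V(5*(-2))*(-170 + B(-5)) = (5*(-2))*(-170 - 5) = -10*(-175) = 1750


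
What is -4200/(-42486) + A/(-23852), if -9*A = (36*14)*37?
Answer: 7842058/42224003 ≈ 0.18573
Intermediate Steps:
A = -2072 (A = -36*14*37/9 = -56*37 = -⅑*18648 = -2072)
-4200/(-42486) + A/(-23852) = -4200/(-42486) - 2072/(-23852) = -4200*(-1/42486) - 2072*(-1/23852) = 700/7081 + 518/5963 = 7842058/42224003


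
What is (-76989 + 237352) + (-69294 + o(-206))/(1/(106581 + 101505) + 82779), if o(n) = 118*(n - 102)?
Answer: 212481146709409/1325011615 ≈ 1.6036e+5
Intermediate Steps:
o(n) = -12036 + 118*n (o(n) = 118*(-102 + n) = -12036 + 118*n)
(-76989 + 237352) + (-69294 + o(-206))/(1/(106581 + 101505) + 82779) = (-76989 + 237352) + (-69294 + (-12036 + 118*(-206)))/(1/(106581 + 101505) + 82779) = 160363 + (-69294 + (-12036 - 24308))/(1/208086 + 82779) = 160363 + (-69294 - 36344)/(1/208086 + 82779) = 160363 - 105638/17225150995/208086 = 160363 - 105638*208086/17225150995 = 160363 - 1690906836/1325011615 = 212481146709409/1325011615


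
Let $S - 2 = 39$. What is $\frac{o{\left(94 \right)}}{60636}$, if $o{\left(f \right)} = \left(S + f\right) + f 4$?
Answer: $\frac{511}{60636} \approx 0.0084273$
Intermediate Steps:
$S = 41$ ($S = 2 + 39 = 41$)
$o{\left(f \right)} = 41 + 5 f$ ($o{\left(f \right)} = \left(41 + f\right) + f 4 = \left(41 + f\right) + 4 f = 41 + 5 f$)
$\frac{o{\left(94 \right)}}{60636} = \frac{41 + 5 \cdot 94}{60636} = \left(41 + 470\right) \frac{1}{60636} = 511 \cdot \frac{1}{60636} = \frac{511}{60636}$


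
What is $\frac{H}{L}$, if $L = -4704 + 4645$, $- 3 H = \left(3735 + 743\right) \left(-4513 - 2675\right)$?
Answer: $- \frac{10729288}{59} \approx -1.8185 \cdot 10^{5}$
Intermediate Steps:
$H = 10729288$ ($H = - \frac{\left(3735 + 743\right) \left(-4513 - 2675\right)}{3} = - \frac{4478 \left(-7188\right)}{3} = \left(- \frac{1}{3}\right) \left(-32187864\right) = 10729288$)
$L = -59$
$\frac{H}{L} = \frac{10729288}{-59} = 10729288 \left(- \frac{1}{59}\right) = - \frac{10729288}{59}$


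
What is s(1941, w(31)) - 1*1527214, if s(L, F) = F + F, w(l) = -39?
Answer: -1527292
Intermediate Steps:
s(L, F) = 2*F
s(1941, w(31)) - 1*1527214 = 2*(-39) - 1*1527214 = -78 - 1527214 = -1527292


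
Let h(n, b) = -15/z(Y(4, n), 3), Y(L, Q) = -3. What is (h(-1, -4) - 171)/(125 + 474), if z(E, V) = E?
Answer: -166/599 ≈ -0.27713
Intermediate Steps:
h(n, b) = 5 (h(n, b) = -15/(-3) = -15*(-⅓) = 5)
(h(-1, -4) - 171)/(125 + 474) = (5 - 171)/(125 + 474) = -166/599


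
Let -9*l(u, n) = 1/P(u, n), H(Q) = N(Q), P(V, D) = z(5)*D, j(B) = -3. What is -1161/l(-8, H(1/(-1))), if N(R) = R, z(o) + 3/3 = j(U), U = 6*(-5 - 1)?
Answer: 41796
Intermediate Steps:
U = -36 (U = 6*(-6) = -36)
z(o) = -4 (z(o) = -1 - 3 = -4)
P(V, D) = -4*D
H(Q) = Q
l(u, n) = 1/(36*n) (l(u, n) = -(-1/(4*n))/9 = -(-1)/(36*n) = 1/(36*n))
-1161/l(-8, H(1/(-1))) = -1161/(1/(36*(1/(-1)))) = -1161/((1/36)/(-1)) = -1161/((1/36)*(-1)) = -1161/(-1/36) = -1161*(-36) = 41796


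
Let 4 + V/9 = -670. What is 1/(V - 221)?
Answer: -1/6287 ≈ -0.00015906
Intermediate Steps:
V = -6066 (V = -36 + 9*(-670) = -36 - 6030 = -6066)
1/(V - 221) = 1/(-6066 - 221) = 1/(-6287) = -1/6287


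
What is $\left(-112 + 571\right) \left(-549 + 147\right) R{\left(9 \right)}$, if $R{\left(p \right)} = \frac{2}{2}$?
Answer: $-184518$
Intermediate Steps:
$R{\left(p \right)} = 1$ ($R{\left(p \right)} = 2 \cdot \frac{1}{2} = 1$)
$\left(-112 + 571\right) \left(-549 + 147\right) R{\left(9 \right)} = \left(-112 + 571\right) \left(-549 + 147\right) 1 = 459 \left(-402\right) 1 = \left(-184518\right) 1 = -184518$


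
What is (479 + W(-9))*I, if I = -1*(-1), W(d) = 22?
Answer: 501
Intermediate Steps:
I = 1
(479 + W(-9))*I = (479 + 22)*1 = 501*1 = 501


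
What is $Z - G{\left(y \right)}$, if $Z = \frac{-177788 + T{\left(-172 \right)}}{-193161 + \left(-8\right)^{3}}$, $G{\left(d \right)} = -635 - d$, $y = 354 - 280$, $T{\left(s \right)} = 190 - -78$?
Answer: $\frac{137491677}{193673} \approx 709.92$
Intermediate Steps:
$T{\left(s \right)} = 268$ ($T{\left(s \right)} = 190 + 78 = 268$)
$y = 74$
$Z = \frac{177520}{193673}$ ($Z = \frac{-177788 + 268}{-193161 + \left(-8\right)^{3}} = - \frac{177520}{-193161 - 512} = - \frac{177520}{-193673} = \left(-177520\right) \left(- \frac{1}{193673}\right) = \frac{177520}{193673} \approx 0.9166$)
$Z - G{\left(y \right)} = \frac{177520}{193673} - \left(-635 - 74\right) = \frac{177520}{193673} - -709 = \frac{177520}{193673} + 709 = \frac{137491677}{193673}$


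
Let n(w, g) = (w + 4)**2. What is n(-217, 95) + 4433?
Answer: 49802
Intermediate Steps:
n(w, g) = (4 + w)**2
n(-217, 95) + 4433 = (4 - 217)**2 + 4433 = (-213)**2 + 4433 = 45369 + 4433 = 49802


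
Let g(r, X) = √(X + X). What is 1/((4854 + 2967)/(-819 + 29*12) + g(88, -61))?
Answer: -409299/9803627 - 24649*I*√122/9803627 ≈ -0.04175 - 0.027771*I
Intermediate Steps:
g(r, X) = √2*√X (g(r, X) = √(2*X) = √2*√X)
1/((4854 + 2967)/(-819 + 29*12) + g(88, -61)) = 1/((4854 + 2967)/(-819 + 29*12) + √2*√(-61)) = 1/(7821/(-819 + 348) + √2*(I*√61)) = 1/(7821/(-471) + I*√122) = 1/(7821*(-1/471) + I*√122) = 1/(-2607/157 + I*√122)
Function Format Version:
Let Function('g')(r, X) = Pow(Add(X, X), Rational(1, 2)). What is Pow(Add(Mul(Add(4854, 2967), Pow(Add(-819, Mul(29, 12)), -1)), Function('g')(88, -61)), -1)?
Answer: Add(Rational(-409299, 9803627), Mul(Rational(-24649, 9803627), I, Pow(122, Rational(1, 2)))) ≈ Add(-0.041750, Mul(-0.027771, I))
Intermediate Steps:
Function('g')(r, X) = Mul(Pow(2, Rational(1, 2)), Pow(X, Rational(1, 2))) (Function('g')(r, X) = Pow(Mul(2, X), Rational(1, 2)) = Mul(Pow(2, Rational(1, 2)), Pow(X, Rational(1, 2))))
Pow(Add(Mul(Add(4854, 2967), Pow(Add(-819, Mul(29, 12)), -1)), Function('g')(88, -61)), -1) = Pow(Add(Mul(Add(4854, 2967), Pow(Add(-819, Mul(29, 12)), -1)), Mul(Pow(2, Rational(1, 2)), Pow(-61, Rational(1, 2)))), -1) = Pow(Add(Mul(7821, Pow(Add(-819, 348), -1)), Mul(Pow(2, Rational(1, 2)), Mul(I, Pow(61, Rational(1, 2))))), -1) = Pow(Add(Mul(7821, Pow(-471, -1)), Mul(I, Pow(122, Rational(1, 2)))), -1) = Pow(Add(Mul(7821, Rational(-1, 471)), Mul(I, Pow(122, Rational(1, 2)))), -1) = Pow(Add(Rational(-2607, 157), Mul(I, Pow(122, Rational(1, 2)))), -1)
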